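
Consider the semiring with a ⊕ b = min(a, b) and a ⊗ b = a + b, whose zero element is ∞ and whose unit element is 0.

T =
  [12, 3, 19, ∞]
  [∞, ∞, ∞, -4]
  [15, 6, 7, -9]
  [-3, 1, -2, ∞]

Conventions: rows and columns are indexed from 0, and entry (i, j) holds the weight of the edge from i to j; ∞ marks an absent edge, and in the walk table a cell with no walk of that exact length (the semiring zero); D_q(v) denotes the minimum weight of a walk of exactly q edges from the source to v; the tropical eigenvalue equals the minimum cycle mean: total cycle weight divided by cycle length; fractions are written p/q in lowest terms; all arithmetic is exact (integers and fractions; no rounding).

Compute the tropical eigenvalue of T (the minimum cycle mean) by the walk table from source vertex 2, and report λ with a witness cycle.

q=0: [∞, ∞, 0, ∞]
q=1: [15, 6, 7, -9]
q=2: [-12, -8, -11, -2]
q=3: [-5, -9, -4, -20]
q=4: [-23, -19, -22, -13]
Optimal cycle mean attained by: cycle 2->3->2, total (-9) + (-2), length 2.
Answer: λ = -11/2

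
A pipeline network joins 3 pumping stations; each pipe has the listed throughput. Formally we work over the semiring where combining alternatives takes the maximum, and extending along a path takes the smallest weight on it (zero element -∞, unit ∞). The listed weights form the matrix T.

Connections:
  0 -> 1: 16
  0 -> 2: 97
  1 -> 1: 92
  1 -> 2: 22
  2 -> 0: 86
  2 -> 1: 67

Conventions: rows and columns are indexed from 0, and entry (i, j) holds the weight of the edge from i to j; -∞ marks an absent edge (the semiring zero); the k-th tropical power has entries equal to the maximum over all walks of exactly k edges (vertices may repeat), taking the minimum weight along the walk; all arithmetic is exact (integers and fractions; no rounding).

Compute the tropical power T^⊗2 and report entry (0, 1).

T^⊗2:
  [86, 67, 16]
  [22, 92, 22]
  [-∞, 67, 86]
Key observation: the optimum is the walk 0->2->1, with weight 97 min 67 = 67.
Optimal value attained by: walk 0->2->1.
Answer: (T^⊗2)[0][1] = 67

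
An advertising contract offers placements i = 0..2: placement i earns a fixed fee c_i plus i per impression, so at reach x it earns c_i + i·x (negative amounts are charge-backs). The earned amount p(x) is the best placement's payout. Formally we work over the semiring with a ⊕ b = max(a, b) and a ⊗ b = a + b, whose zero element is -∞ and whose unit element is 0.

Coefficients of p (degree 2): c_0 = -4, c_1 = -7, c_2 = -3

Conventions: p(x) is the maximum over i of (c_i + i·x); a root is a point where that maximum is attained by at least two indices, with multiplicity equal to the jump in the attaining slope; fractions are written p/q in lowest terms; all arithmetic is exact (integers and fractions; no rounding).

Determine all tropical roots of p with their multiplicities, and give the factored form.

hull edge (i=0, c=-4) to (i=2, c=-3): slope 1/2, span 2
Factored form: p(x) = -3 ⊗ (x ⊕ (-1/2)) ⊗ (x ⊕ (-1/2))
Answer: roots = -1/2 (mult 2)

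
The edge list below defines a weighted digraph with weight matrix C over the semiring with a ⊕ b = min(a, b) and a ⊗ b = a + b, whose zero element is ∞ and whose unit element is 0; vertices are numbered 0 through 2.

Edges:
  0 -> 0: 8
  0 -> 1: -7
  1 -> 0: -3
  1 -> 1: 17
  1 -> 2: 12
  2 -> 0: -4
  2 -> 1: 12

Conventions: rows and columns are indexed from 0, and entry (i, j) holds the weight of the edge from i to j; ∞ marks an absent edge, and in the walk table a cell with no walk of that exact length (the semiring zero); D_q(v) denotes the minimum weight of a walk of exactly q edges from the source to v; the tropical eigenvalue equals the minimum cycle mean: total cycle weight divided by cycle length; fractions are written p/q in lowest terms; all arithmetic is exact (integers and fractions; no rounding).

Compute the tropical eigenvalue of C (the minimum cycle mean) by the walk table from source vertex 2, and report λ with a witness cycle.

q=0: [∞, ∞, 0]
q=1: [-4, 12, ∞]
q=2: [4, -11, 24]
q=3: [-14, -3, 1]
Optimal cycle mean attained by: cycle 0->1->0, total (-7) + (-3), length 2.
Answer: λ = -5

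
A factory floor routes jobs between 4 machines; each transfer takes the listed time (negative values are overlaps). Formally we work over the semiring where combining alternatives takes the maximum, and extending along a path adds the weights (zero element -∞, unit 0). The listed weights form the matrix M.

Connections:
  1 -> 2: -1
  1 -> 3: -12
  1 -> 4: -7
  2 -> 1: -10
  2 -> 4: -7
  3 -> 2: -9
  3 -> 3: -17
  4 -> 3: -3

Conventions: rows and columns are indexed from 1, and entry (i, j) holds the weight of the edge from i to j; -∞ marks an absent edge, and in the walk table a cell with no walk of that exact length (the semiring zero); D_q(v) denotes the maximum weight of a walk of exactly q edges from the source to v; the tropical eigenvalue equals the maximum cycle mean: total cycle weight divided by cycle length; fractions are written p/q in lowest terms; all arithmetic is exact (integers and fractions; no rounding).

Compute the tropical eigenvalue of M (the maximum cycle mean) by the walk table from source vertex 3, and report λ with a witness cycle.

q=0: [-∞, -∞, 0, -∞]
q=1: [-∞, -9, -17, -∞]
q=2: [-19, -26, -34, -16]
q=3: [-36, -20, -19, -26]
q=4: [-30, -28, -29, -27]
Optimal cycle mean attained by: cycle 1->2->1, total (-1) + (-10), length 2.
Answer: λ = -11/2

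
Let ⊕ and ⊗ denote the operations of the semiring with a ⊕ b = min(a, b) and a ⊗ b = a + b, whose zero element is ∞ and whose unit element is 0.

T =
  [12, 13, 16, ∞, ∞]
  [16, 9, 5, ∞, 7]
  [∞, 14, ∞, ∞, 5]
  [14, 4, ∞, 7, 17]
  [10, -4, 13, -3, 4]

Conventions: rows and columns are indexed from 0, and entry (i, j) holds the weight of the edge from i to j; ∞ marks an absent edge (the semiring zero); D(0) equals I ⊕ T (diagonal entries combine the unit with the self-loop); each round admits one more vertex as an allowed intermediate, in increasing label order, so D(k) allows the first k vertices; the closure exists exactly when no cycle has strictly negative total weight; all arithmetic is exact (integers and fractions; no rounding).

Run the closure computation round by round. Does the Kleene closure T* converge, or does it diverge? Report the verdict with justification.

D(0):
  [0, 13, 16, ∞, ∞]
  [16, 0, 5, ∞, 7]
  [∞, 14, 0, ∞, 5]
  [14, 4, ∞, 0, 17]
  [10, -4, 13, -3, 0]
D(1):
  [0, 13, 16, ∞, ∞]
  [16, 0, 5, ∞, 7]
  [∞, 14, 0, ∞, 5]
  [14, 4, 30, 0, 17]
  [10, -4, 13, -3, 0]
D(2):
  [0, 13, 16, ∞, 20]
  [16, 0, 5, ∞, 7]
  [30, 14, 0, ∞, 5]
  [14, 4, 9, 0, 11]
  [10, -4, 1, -3, 0]
D(3):
  [0, 13, 16, ∞, 20]
  [16, 0, 5, ∞, 7]
  [30, 14, 0, ∞, 5]
  [14, 4, 9, 0, 11]
  [10, -4, 1, -3, 0]
D(4):
  [0, 13, 16, ∞, 20]
  [16, 0, 5, ∞, 7]
  [30, 14, 0, ∞, 5]
  [14, 4, 9, 0, 11]
  [10, -4, 1, -3, 0]
D(5):
  [0, 13, 16, 17, 20]
  [16, 0, 5, 4, 7]
  [15, 1, 0, 2, 5]
  [14, 4, 9, 0, 11]
  [10, -4, 1, -3, 0]
Key observation: every diagonal entry stays at the unit through all rounds, so no improving cycle exists.
Answer: CONVERGES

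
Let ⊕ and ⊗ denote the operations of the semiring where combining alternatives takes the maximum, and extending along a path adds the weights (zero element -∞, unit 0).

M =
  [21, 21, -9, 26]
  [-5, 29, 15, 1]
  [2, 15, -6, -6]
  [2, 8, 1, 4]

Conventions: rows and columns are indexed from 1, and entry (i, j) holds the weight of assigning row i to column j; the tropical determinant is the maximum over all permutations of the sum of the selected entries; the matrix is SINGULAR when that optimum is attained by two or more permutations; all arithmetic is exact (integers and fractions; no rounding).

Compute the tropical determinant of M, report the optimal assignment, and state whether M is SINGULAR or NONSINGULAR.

σ = (1, 2, 3, 4): 21 + 29 + (-6) + 4 = 48
σ = (1, 2, 4, 3): 21 + 29 + (-6) + 1 = 45
σ = (1, 3, 2, 4): 21 + 15 + 15 + 4 = 55
σ = (1, 3, 4, 2): 21 + 15 + (-6) + 8 = 38
σ = (1, 4, 2, 3): 21 + 1 + 15 + 1 = 38
σ = (1, 4, 3, 2): 21 + 1 + (-6) + 8 = 24
σ = (2, 1, 3, 4): 21 + (-5) + (-6) + 4 = 14
σ = (2, 1, 4, 3): 21 + (-5) + (-6) + 1 = 11
σ = (2, 3, 1, 4): 21 + 15 + 2 + 4 = 42
σ = (2, 3, 4, 1): 21 + 15 + (-6) + 2 = 32
σ = (2, 4, 1, 3): 21 + 1 + 2 + 1 = 25
σ = (2, 4, 3, 1): 21 + 1 + (-6) + 2 = 18
σ = (3, 1, 2, 4): (-9) + (-5) + 15 + 4 = 5
σ = (3, 1, 4, 2): (-9) + (-5) + (-6) + 8 = -12
σ = (3, 2, 1, 4): (-9) + 29 + 2 + 4 = 26
σ = (3, 2, 4, 1): (-9) + 29 + (-6) + 2 = 16
σ = (3, 4, 1, 2): (-9) + 1 + 2 + 8 = 2
σ = (3, 4, 2, 1): (-9) + 1 + 15 + 2 = 9
σ = (4, 1, 2, 3): 26 + (-5) + 15 + 1 = 37
σ = (4, 1, 3, 2): 26 + (-5) + (-6) + 8 = 23
σ = (4, 2, 1, 3): 26 + 29 + 2 + 1 = 58
σ = (4, 2, 3, 1): 26 + 29 + (-6) + 2 = 51
σ = (4, 3, 1, 2): 26 + 15 + 2 + 8 = 51
σ = (4, 3, 2, 1): 26 + 15 + 15 + 2 = 58
Optimal value attained by: σ = (4, 2, 1, 3).
Answer: det⊕(M) = 58; verdict: SINGULAR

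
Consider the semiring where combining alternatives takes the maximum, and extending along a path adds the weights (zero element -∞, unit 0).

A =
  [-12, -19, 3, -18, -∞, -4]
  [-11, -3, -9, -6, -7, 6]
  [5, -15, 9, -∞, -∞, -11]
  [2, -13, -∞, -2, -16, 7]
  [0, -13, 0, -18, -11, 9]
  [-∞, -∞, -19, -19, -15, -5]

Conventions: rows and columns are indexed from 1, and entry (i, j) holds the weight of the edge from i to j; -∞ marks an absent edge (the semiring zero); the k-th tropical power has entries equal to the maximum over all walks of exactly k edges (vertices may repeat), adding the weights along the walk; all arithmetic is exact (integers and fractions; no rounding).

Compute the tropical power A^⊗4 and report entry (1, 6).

A^⊗2:
  [8, -12, 12, -20, -19, -8]
  [-4, -6, 0, -8, -9, 3]
  [14, -6, 18, -13, -22, 1]
  [0, -15, 5, -4, -8, 5]
  [5, -15, 9, -10, -6, 4]
  [-14, -28, -10, -21, -20, -6]
A^⊗3:
  [17, -3, 21, -10, -19, 4]
  [5, -9, 9, -10, -12, 0]
  [23, 3, 27, -4, -13, 10]
  [10, -10, 14, -6, -10, 3]
  [14, -6, 18, -12, -11, 3]
  [-5, -25, -1, -23, -21, -11]
A^⊗4:
  [26, 6, 30, -1, -10, 13]
  [14, -6, 18, -12, -15, 1]
  [32, 12, 36, 5, -4, 19]
  [19, -1, 23, -8, -12, 6]
  [23, 3, 27, -4, -12, 10]
  [4, -16, 8, -23, -26, -9]
Key observation: the optimum is the walk 1->3->3->1->6, with weight 3 + 9 + 5 + (-4) = 13.
Optimal value attained by: walk 1->3->3->1->6.
Answer: (A^⊗4)[1][6] = 13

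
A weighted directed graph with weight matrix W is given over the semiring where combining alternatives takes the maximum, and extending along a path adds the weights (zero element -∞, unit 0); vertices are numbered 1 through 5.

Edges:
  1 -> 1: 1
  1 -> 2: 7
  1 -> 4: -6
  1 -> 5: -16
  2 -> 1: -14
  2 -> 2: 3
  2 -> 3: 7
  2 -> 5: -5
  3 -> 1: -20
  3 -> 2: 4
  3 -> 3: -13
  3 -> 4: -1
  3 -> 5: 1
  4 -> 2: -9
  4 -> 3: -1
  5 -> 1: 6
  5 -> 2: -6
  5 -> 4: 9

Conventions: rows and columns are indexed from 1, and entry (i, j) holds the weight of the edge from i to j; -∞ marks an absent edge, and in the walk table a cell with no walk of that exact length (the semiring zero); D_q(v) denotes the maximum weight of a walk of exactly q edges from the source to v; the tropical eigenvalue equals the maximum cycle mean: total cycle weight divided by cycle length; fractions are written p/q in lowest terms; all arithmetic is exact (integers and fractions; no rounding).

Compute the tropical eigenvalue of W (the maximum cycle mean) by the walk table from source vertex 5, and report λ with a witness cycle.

q=0: [-∞, -∞, -∞, -∞, 0]
q=1: [6, -6, -∞, 9, -∞]
q=2: [7, 13, 8, 0, -10]
q=3: [8, 16, 20, 7, 9]
q=4: [15, 24, 23, 19, 21]
q=5: [27, 27, 31, 30, 24]
Optimal cycle mean attained by: cycle 2->3->2, total 7 + 4, length 2.
Answer: λ = 11/2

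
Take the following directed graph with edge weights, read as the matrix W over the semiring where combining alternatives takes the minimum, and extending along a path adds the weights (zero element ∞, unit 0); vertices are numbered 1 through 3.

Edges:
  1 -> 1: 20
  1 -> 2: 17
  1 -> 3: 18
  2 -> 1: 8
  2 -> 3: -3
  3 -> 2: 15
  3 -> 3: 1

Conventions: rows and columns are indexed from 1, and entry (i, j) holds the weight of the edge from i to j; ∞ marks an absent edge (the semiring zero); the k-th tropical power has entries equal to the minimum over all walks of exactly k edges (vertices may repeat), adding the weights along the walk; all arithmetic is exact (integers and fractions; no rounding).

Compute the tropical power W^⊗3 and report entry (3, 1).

W^⊗2:
  [25, 33, 14]
  [28, 12, -2]
  [23, 16, 2]
W^⊗3:
  [41, 29, 15]
  [20, 13, -1]
  [24, 17, 3]
Key observation: the optimum is the walk 3->3->2->1, with weight 1 + 15 + 8 = 24.
Optimal value attained by: walk 3->3->2->1.
Answer: (W^⊗3)[3][1] = 24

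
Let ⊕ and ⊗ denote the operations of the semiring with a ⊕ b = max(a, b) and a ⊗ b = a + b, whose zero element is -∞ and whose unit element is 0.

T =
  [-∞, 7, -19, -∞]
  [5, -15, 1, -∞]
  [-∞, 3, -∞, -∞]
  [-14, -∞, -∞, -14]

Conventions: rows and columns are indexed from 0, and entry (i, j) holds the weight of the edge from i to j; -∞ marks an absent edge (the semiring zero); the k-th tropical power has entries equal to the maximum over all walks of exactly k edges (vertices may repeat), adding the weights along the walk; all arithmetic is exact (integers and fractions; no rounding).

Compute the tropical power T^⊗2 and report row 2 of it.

T^⊗2:
  [12, -8, 8, -∞]
  [-10, 12, -14, -∞]
  [8, -12, 4, -∞]
  [-28, -7, -33, -28]
Answer: row 2 of T^⊗2 = [8, -12, 4, -∞]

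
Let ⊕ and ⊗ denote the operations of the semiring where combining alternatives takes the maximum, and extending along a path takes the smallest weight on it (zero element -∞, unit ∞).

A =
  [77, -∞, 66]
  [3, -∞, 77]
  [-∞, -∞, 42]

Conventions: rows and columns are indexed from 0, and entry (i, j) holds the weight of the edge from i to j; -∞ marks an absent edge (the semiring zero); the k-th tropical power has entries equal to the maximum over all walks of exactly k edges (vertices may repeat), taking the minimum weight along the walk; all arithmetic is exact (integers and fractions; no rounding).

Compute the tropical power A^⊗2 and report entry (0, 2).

A^⊗2:
  [77, -∞, 66]
  [3, -∞, 42]
  [-∞, -∞, 42]
Key observation: the optimum is the walk 0->0->2, with weight 77 min 66 = 66.
Optimal value attained by: walk 0->0->2.
Answer: (A^⊗2)[0][2] = 66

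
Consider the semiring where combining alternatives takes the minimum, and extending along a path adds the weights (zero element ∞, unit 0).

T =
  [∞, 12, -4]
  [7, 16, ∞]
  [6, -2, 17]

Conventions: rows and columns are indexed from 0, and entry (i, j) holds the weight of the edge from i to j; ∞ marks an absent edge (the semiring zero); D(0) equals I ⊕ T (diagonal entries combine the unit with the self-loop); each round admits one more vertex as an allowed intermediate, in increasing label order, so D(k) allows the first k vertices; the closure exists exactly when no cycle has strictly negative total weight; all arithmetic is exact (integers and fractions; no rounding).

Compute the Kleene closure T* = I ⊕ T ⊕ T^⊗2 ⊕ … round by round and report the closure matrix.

D(0):
  [0, 12, -4]
  [7, 0, ∞]
  [6, -2, 0]
D(1):
  [0, 12, -4]
  [7, 0, 3]
  [6, -2, 0]
D(2):
  [0, 12, -4]
  [7, 0, 3]
  [5, -2, 0]
D(3):
  [0, -6, -4]
  [7, 0, 3]
  [5, -2, 0]
Answer: T* = [[0, -6, -4], [7, 0, 3], [5, -2, 0]]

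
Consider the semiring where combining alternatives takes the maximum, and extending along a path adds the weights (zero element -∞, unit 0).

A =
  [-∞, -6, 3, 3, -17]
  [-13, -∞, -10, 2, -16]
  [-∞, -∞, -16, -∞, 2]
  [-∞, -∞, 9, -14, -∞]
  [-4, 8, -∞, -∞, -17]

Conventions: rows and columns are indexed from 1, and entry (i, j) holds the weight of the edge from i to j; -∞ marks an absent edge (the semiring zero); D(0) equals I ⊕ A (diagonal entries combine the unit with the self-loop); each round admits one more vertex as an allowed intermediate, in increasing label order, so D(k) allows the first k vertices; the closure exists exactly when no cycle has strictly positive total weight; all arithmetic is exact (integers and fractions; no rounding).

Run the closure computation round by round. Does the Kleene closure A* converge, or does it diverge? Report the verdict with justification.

D(0):
  [0, -6, 3, 3, -17]
  [-13, 0, -10, 2, -16]
  [-∞, -∞, 0, -∞, 2]
  [-∞, -∞, 9, 0, -∞]
  [-4, 8, -∞, -∞, 0]
D(1):
  [0, -6, 3, 3, -17]
  [-13, 0, -10, 2, -16]
  [-∞, -∞, 0, -∞, 2]
  [-∞, -∞, 9, 0, -∞]
  [-4, 8, -1, -1, 0]
D(2):
  [0, -6, 3, 3, -17]
  [-13, 0, -10, 2, -16]
  [-∞, -∞, 0, -∞, 2]
  [-∞, -∞, 9, 0, -∞]
  [-4, 8, -1, 10, 0]
Detection: at round 3, diagonal entry (5, 5) turns strictly positive.
Key observation: the cycle 5->1->3->5 has total weight (-4) + 3 + 2, which is strictly positive.
Answer: DIVERGES — positive cycle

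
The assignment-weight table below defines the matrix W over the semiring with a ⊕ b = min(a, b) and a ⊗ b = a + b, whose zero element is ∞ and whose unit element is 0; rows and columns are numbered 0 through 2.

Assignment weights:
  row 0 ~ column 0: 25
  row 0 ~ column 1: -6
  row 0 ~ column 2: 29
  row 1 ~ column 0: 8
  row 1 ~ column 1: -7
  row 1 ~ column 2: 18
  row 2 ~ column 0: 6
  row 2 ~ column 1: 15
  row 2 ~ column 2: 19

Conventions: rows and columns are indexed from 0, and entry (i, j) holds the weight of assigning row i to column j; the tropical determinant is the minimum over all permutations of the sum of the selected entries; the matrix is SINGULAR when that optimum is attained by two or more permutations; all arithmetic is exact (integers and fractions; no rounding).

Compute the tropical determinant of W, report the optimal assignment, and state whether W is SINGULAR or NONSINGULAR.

σ = (0, 1, 2): 25 + (-7) + 19 = 37
σ = (0, 2, 1): 25 + 18 + 15 = 58
σ = (1, 0, 2): (-6) + 8 + 19 = 21
σ = (1, 2, 0): (-6) + 18 + 6 = 18
σ = (2, 0, 1): 29 + 8 + 15 = 52
σ = (2, 1, 0): 29 + (-7) + 6 = 28
Optimal value attained by: σ = (1, 2, 0).
Answer: det⊕(W) = 18; verdict: NONSINGULAR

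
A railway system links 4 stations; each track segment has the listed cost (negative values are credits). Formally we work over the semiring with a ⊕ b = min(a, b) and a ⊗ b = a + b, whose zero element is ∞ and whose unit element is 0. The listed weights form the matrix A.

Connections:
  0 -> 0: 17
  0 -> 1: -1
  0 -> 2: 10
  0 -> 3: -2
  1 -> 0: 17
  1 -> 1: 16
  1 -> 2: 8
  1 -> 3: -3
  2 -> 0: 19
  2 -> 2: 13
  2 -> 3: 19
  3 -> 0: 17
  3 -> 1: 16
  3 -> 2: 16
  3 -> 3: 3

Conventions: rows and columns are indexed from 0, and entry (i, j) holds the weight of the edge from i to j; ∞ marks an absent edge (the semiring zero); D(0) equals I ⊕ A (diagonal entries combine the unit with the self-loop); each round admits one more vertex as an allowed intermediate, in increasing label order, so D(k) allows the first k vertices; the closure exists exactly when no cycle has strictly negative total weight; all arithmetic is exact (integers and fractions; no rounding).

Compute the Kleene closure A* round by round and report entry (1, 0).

D(0):
  [0, -1, 10, -2]
  [17, 0, 8, -3]
  [19, ∞, 0, 19]
  [17, 16, 16, 0]
D(1):
  [0, -1, 10, -2]
  [17, 0, 8, -3]
  [19, 18, 0, 17]
  [17, 16, 16, 0]
D(2):
  [0, -1, 7, -4]
  [17, 0, 8, -3]
  [19, 18, 0, 15]
  [17, 16, 16, 0]
D(3):
  [0, -1, 7, -4]
  [17, 0, 8, -3]
  [19, 18, 0, 15]
  [17, 16, 16, 0]
D(4):
  [0, -1, 7, -4]
  [14, 0, 8, -3]
  [19, 18, 0, 15]
  [17, 16, 16, 0]
Answer: A*[1][0] = 14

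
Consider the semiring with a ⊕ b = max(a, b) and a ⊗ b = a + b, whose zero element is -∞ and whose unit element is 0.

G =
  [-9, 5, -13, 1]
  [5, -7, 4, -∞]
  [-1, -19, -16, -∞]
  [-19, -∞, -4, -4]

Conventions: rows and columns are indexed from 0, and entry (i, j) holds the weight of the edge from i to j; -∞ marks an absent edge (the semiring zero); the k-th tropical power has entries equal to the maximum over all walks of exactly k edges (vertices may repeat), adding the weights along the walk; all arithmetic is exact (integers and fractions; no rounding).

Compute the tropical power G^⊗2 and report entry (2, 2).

G^⊗2:
  [10, -2, 9, -3]
  [3, 10, -3, 6]
  [-10, 4, -14, 0]
  [-5, -14, -8, -8]
Key observation: the optimum is the walk 2->0->2, with weight (-1) + (-13) = -14.
Optimal value attained by: walk 2->0->2.
Answer: (G^⊗2)[2][2] = -14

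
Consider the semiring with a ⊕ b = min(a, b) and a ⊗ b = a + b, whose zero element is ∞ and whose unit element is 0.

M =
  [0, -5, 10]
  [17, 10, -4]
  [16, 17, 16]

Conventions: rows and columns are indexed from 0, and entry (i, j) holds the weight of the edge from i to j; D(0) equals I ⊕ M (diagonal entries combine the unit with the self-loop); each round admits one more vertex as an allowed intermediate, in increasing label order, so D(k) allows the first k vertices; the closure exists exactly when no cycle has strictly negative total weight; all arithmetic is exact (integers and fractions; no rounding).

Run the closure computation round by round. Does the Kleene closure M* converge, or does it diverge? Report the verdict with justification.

D(0):
  [0, -5, 10]
  [17, 0, -4]
  [16, 17, 0]
D(1):
  [0, -5, 10]
  [17, 0, -4]
  [16, 11, 0]
D(2):
  [0, -5, -9]
  [17, 0, -4]
  [16, 11, 0]
D(3):
  [0, -5, -9]
  [12, 0, -4]
  [16, 11, 0]
Key observation: every diagonal entry stays at the unit through all rounds, so no improving cycle exists.
Answer: CONVERGES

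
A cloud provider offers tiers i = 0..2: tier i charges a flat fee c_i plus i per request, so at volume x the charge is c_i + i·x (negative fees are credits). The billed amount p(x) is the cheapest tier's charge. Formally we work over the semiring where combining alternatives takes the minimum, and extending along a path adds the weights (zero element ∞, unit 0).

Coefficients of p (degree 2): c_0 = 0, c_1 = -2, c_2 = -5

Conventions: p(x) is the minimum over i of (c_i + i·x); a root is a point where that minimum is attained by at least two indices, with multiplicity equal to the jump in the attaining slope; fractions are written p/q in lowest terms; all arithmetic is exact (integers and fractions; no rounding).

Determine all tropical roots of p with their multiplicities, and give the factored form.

hull edge (i=0, c=0) to (i=2, c=-5): slope -5/2, span 2
Factored form: p(x) = -5 ⊗ (x ⊕ 5/2) ⊗ (x ⊕ 5/2)
Answer: roots = 5/2 (mult 2)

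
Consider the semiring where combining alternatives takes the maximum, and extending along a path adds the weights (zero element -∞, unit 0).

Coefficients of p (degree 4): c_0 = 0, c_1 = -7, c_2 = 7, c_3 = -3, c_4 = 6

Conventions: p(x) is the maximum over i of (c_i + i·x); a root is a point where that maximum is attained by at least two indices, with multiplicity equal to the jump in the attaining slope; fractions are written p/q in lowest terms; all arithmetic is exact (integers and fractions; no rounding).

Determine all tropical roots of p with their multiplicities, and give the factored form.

hull edge (i=0, c=0) to (i=2, c=7): slope 7/2, span 2
hull edge (i=2, c=7) to (i=4, c=6): slope -1/2, span 2
Factored form: p(x) = 6 ⊗ (x ⊕ (-7/2)) ⊗ (x ⊕ (-7/2)) ⊗ (x ⊕ 1/2) ⊗ (x ⊕ 1/2)
Answer: roots = -7/2 (mult 2), 1/2 (mult 2)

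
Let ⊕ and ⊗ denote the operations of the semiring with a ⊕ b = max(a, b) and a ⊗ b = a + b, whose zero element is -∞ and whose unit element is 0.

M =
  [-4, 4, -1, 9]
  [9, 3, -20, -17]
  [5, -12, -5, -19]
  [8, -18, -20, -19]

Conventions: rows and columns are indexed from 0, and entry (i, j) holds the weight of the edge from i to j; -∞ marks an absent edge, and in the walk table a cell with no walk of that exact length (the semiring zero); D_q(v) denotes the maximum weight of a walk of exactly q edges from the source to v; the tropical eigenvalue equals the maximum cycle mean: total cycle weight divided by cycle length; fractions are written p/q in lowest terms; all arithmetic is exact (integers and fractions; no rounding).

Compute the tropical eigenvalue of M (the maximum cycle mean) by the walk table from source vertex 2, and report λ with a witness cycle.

q=0: [-∞, -∞, 0, -∞]
q=1: [5, -12, -5, -19]
q=2: [1, 9, 4, 14]
q=3: [22, 12, 0, 10]
q=4: [21, 26, 21, 31]
Optimal cycle mean attained by: cycle 0->3->0, total 9 + 8, length 2.
Answer: λ = 17/2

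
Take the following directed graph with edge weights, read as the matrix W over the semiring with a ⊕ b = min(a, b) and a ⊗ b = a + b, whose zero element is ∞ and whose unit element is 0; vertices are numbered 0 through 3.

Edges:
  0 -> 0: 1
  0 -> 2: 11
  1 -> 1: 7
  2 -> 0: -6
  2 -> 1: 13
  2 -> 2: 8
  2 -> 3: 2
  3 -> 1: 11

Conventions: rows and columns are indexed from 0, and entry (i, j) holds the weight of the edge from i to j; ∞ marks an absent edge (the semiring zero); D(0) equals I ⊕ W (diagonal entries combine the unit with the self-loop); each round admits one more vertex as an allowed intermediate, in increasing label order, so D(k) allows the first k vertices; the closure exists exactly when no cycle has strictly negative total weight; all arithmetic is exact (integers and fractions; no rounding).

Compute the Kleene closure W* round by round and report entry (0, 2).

D(0):
  [0, ∞, 11, ∞]
  [∞, 0, ∞, ∞]
  [-6, 13, 0, 2]
  [∞, 11, ∞, 0]
D(1):
  [0, ∞, 11, ∞]
  [∞, 0, ∞, ∞]
  [-6, 13, 0, 2]
  [∞, 11, ∞, 0]
D(2):
  [0, ∞, 11, ∞]
  [∞, 0, ∞, ∞]
  [-6, 13, 0, 2]
  [∞, 11, ∞, 0]
D(3):
  [0, 24, 11, 13]
  [∞, 0, ∞, ∞]
  [-6, 13, 0, 2]
  [∞, 11, ∞, 0]
D(4):
  [0, 24, 11, 13]
  [∞, 0, ∞, ∞]
  [-6, 13, 0, 2]
  [∞, 11, ∞, 0]
Answer: W*[0][2] = 11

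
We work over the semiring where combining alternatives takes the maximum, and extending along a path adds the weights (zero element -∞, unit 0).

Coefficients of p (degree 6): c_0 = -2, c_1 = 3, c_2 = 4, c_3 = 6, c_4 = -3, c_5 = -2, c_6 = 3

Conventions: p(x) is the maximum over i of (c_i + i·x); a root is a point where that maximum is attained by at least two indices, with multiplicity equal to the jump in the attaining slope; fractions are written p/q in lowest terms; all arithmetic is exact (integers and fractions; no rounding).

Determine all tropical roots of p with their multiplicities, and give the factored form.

hull edge (i=0, c=-2) to (i=1, c=3): slope 5, span 1
hull edge (i=1, c=3) to (i=3, c=6): slope 3/2, span 2
hull edge (i=3, c=6) to (i=6, c=3): slope -1, span 3
Factored form: p(x) = 3 ⊗ (x ⊕ (-5)) ⊗ (x ⊕ (-3/2)) ⊗ (x ⊕ (-3/2)) ⊗ (x ⊕ 1) ⊗ (x ⊕ 1) ⊗ (x ⊕ 1)
Answer: roots = -5 (mult 1), -3/2 (mult 2), 1 (mult 3)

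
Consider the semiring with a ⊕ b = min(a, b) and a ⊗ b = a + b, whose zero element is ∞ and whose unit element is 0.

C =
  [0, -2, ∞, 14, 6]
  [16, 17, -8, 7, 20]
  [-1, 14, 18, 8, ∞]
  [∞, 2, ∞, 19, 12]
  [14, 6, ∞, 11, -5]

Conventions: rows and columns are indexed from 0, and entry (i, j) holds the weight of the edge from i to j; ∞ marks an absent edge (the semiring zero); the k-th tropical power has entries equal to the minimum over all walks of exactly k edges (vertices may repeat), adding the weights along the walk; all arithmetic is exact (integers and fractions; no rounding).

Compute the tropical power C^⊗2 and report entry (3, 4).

C^⊗2:
  [0, -2, -10, 5, 1]
  [-9, 6, 9, 0, 15]
  [-1, -3, 6, 13, 5]
  [18, 18, -6, 9, 7]
  [9, 1, -2, 6, -10]
Key observation: the optimum is the walk 3->4->4, with weight 12 + (-5) = 7.
Optimal value attained by: walk 3->4->4.
Answer: (C^⊗2)[3][4] = 7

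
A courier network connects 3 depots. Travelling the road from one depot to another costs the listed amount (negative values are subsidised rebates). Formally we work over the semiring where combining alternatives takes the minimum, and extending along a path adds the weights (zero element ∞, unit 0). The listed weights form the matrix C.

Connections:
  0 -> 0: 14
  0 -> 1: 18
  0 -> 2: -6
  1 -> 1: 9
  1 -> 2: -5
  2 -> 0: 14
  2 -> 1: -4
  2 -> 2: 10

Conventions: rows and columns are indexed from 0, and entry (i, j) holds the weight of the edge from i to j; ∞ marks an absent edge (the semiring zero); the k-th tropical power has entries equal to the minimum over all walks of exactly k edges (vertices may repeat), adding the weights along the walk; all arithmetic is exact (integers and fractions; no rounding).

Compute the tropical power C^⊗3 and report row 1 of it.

C^⊗2:
  [8, -10, 4]
  [9, -9, 4]
  [24, 5, -9]
C^⊗3:
  [18, -1, -15]
  [18, 0, -14]
  [5, -13, 0]
Answer: row 1 of C^⊗3 = [18, 0, -14]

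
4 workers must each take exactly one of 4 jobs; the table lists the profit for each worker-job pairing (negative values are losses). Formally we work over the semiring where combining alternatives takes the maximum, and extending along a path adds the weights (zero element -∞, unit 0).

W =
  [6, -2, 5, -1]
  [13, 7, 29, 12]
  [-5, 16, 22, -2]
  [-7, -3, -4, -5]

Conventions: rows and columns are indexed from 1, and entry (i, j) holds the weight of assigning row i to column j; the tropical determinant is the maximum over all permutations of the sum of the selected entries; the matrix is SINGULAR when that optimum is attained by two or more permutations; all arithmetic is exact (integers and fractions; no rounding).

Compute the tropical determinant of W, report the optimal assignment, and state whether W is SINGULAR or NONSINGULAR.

σ = (1, 2, 3, 4): 6 + 7 + 22 + (-5) = 30
σ = (1, 2, 4, 3): 6 + 7 + (-2) + (-4) = 7
σ = (1, 3, 2, 4): 6 + 29 + 16 + (-5) = 46
σ = (1, 3, 4, 2): 6 + 29 + (-2) + (-3) = 30
σ = (1, 4, 2, 3): 6 + 12 + 16 + (-4) = 30
σ = (1, 4, 3, 2): 6 + 12 + 22 + (-3) = 37
σ = (2, 1, 3, 4): (-2) + 13 + 22 + (-5) = 28
σ = (2, 1, 4, 3): (-2) + 13 + (-2) + (-4) = 5
σ = (2, 3, 1, 4): (-2) + 29 + (-5) + (-5) = 17
σ = (2, 3, 4, 1): (-2) + 29 + (-2) + (-7) = 18
σ = (2, 4, 1, 3): (-2) + 12 + (-5) + (-4) = 1
σ = (2, 4, 3, 1): (-2) + 12 + 22 + (-7) = 25
σ = (3, 1, 2, 4): 5 + 13 + 16 + (-5) = 29
σ = (3, 1, 4, 2): 5 + 13 + (-2) + (-3) = 13
σ = (3, 2, 1, 4): 5 + 7 + (-5) + (-5) = 2
σ = (3, 2, 4, 1): 5 + 7 + (-2) + (-7) = 3
σ = (3, 4, 1, 2): 5 + 12 + (-5) + (-3) = 9
σ = (3, 4, 2, 1): 5 + 12 + 16 + (-7) = 26
σ = (4, 1, 2, 3): (-1) + 13 + 16 + (-4) = 24
σ = (4, 1, 3, 2): (-1) + 13 + 22 + (-3) = 31
σ = (4, 2, 1, 3): (-1) + 7 + (-5) + (-4) = -3
σ = (4, 2, 3, 1): (-1) + 7 + 22 + (-7) = 21
σ = (4, 3, 1, 2): (-1) + 29 + (-5) + (-3) = 20
σ = (4, 3, 2, 1): (-1) + 29 + 16 + (-7) = 37
Optimal value attained by: σ = (1, 3, 2, 4).
Answer: det⊕(W) = 46; verdict: NONSINGULAR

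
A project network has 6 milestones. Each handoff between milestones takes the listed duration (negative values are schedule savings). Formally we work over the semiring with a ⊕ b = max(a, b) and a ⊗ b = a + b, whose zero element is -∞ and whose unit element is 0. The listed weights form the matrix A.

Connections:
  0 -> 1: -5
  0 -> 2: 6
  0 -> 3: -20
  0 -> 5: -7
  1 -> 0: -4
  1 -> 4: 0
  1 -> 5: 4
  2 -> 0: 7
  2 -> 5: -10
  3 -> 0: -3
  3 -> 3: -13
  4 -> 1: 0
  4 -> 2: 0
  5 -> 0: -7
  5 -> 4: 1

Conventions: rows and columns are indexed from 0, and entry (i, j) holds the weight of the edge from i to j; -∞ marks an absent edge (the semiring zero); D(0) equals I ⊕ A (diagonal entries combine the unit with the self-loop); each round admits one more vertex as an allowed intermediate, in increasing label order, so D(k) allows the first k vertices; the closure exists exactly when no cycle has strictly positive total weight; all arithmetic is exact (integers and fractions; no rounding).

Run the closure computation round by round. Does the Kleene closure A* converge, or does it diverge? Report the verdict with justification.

D(0):
  [0, -5, 6, -20, -∞, -7]
  [-4, 0, -∞, -∞, 0, 4]
  [7, -∞, 0, -∞, -∞, -10]
  [-3, -∞, -∞, 0, -∞, -∞]
  [-∞, 0, 0, -∞, 0, -∞]
  [-7, -∞, -∞, -∞, 1, 0]
Detection: at round 1, diagonal entry (2, 2) turns strictly positive.
Key observation: the cycle 2->0->2 has total weight 7 + 6, which is strictly positive.
Answer: DIVERGES — positive cycle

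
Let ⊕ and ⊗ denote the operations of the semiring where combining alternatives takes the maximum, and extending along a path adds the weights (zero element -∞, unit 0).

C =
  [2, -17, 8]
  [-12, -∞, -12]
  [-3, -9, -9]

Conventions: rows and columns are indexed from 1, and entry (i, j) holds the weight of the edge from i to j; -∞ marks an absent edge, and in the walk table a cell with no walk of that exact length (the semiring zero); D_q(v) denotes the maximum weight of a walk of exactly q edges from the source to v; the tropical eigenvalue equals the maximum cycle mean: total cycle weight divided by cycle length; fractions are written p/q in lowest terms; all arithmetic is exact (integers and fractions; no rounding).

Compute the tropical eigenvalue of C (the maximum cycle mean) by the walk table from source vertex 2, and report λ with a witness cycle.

q=0: [-∞, 0, -∞]
q=1: [-12, -∞, -12]
q=2: [-10, -21, -4]
q=3: [-7, -13, -2]
Optimal cycle mean attained by: cycle 1->3->1, total 8 + (-3), length 2.
Answer: λ = 5/2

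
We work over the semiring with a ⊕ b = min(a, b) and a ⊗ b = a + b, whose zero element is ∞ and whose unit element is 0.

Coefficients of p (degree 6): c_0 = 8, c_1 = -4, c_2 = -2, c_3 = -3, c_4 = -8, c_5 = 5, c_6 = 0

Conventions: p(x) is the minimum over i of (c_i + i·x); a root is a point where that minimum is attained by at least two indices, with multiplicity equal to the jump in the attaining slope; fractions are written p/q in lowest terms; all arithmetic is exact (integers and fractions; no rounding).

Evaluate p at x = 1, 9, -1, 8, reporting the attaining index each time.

p(1) = min(8+0·1=8, -4+1·1=-3, -2+2·1=0, -3+3·1=0, -8+4·1=-4, 5+5·1=10, 0+6·1=6) = -4 (attained by i=4)
p(9) = min(8+0·9=8, -4+1·9=5, -2+2·9=16, -3+3·9=24, -8+4·9=28, 5+5·9=50, 0+6·9=54) = 5 (attained by i=1)
p(-1) = min(8+0·(-1)=8, -4+1·(-1)=-5, -2+2·(-1)=-4, -3+3·(-1)=-6, -8+4·(-1)=-12, 5+5·(-1)=0, 0+6·(-1)=-6) = -12 (attained by i=4)
p(8) = min(8+0·8=8, -4+1·8=4, -2+2·8=14, -3+3·8=21, -8+4·8=24, 5+5·8=45, 0+6·8=48) = 4 (attained by i=1)
Answer: p(1) = -4; p(9) = 5; p(-1) = -12; p(8) = 4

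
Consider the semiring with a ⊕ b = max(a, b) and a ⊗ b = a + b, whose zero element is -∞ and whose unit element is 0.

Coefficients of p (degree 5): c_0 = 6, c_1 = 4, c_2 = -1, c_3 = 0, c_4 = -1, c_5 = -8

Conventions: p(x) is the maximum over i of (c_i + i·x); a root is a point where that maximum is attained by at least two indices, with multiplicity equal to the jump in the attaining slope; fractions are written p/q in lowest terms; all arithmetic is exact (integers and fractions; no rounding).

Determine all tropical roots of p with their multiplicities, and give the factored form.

hull edge (i=0, c=6) to (i=4, c=-1): slope -7/4, span 4
hull edge (i=4, c=-1) to (i=5, c=-8): slope -7, span 1
Factored form: p(x) = -8 ⊗ (x ⊕ 7/4) ⊗ (x ⊕ 7/4) ⊗ (x ⊕ 7/4) ⊗ (x ⊕ 7/4) ⊗ (x ⊕ 7)
Answer: roots = 7/4 (mult 4), 7 (mult 1)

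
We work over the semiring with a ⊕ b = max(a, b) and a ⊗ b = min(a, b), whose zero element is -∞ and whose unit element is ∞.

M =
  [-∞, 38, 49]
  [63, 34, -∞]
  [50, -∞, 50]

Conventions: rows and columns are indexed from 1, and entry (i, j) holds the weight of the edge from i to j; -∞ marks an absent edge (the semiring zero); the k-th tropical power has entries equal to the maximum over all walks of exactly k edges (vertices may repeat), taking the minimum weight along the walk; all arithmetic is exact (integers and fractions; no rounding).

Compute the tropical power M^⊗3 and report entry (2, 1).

M^⊗2:
  [49, 34, 49]
  [34, 38, 49]
  [50, 38, 50]
M^⊗3:
  [49, 38, 49]
  [49, 34, 49]
  [50, 38, 50]
Key observation: the optimum is the walk 2->1->3->1, with weight 63 min 49 min 50 = 49.
Optimal value attained by: walk 2->1->3->1.
Answer: (M^⊗3)[2][1] = 49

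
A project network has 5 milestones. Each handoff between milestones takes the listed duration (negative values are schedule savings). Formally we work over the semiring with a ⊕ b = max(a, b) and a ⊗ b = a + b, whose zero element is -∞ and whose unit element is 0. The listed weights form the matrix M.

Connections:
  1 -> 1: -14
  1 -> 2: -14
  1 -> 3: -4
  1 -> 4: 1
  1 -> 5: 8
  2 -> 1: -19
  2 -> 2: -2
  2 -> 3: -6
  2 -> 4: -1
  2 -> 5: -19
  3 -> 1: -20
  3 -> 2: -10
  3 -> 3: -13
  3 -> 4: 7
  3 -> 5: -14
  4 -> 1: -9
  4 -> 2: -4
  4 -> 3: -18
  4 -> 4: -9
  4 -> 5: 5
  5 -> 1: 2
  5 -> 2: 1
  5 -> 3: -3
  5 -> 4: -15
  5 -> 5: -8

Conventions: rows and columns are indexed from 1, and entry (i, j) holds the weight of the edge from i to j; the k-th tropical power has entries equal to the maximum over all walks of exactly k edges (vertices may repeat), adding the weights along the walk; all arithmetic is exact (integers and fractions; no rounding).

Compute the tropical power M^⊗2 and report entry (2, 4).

M^⊗2:
  [10, 9, 5, 3, 6]
  [-10, -4, -8, 1, 4]
  [-2, 3, -11, -2, 12]
  [7, 6, 2, -5, -1]
  [-6, -1, -2, 4, 10]
Key observation: the optimum is the walk 2->3->4, with weight (-6) + 7 = 1.
Optimal value attained by: walk 2->3->4.
Answer: (M^⊗2)[2][4] = 1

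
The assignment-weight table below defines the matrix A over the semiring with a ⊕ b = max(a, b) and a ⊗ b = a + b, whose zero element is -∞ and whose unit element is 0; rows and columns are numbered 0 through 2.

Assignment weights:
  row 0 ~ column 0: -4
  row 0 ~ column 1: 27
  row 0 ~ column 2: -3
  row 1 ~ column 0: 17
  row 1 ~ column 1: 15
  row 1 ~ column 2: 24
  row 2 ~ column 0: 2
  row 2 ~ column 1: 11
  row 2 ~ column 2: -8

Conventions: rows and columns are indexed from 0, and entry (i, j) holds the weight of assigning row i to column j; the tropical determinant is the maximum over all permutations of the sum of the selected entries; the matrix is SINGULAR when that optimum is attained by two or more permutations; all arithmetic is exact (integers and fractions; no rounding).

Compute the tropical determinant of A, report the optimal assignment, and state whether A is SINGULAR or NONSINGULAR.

σ = (0, 1, 2): (-4) + 15 + (-8) = 3
σ = (0, 2, 1): (-4) + 24 + 11 = 31
σ = (1, 0, 2): 27 + 17 + (-8) = 36
σ = (1, 2, 0): 27 + 24 + 2 = 53
σ = (2, 0, 1): (-3) + 17 + 11 = 25
σ = (2, 1, 0): (-3) + 15 + 2 = 14
Optimal value attained by: σ = (1, 2, 0).
Answer: det⊕(A) = 53; verdict: NONSINGULAR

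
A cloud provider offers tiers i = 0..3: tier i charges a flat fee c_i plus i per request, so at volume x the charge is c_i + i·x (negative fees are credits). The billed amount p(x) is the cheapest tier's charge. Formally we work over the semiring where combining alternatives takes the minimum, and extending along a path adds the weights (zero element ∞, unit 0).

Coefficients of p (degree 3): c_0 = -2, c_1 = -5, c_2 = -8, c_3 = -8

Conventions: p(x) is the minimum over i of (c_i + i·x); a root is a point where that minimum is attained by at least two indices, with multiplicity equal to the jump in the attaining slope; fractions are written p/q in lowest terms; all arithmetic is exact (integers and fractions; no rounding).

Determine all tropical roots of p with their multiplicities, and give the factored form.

hull edge (i=0, c=-2) to (i=2, c=-8): slope -3, span 2
hull edge (i=2, c=-8) to (i=3, c=-8): slope 0, span 1
Factored form: p(x) = -8 ⊗ (x ⊕ 0) ⊗ (x ⊕ 3) ⊗ (x ⊕ 3)
Answer: roots = 0 (mult 1), 3 (mult 2)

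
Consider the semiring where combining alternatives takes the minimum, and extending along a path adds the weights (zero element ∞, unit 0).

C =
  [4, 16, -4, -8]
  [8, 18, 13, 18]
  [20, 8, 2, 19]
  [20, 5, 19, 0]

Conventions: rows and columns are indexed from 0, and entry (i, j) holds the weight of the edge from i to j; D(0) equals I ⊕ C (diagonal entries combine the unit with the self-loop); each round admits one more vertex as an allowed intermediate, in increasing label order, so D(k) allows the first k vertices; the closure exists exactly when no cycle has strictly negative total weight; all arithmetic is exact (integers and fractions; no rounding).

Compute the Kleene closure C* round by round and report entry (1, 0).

D(0):
  [0, 16, -4, -8]
  [8, 0, 13, 18]
  [20, 8, 0, 19]
  [20, 5, 19, 0]
D(1):
  [0, 16, -4, -8]
  [8, 0, 4, 0]
  [20, 8, 0, 12]
  [20, 5, 16, 0]
D(2):
  [0, 16, -4, -8]
  [8, 0, 4, 0]
  [16, 8, 0, 8]
  [13, 5, 9, 0]
D(3):
  [0, 4, -4, -8]
  [8, 0, 4, 0]
  [16, 8, 0, 8]
  [13, 5, 9, 0]
D(4):
  [0, -3, -4, -8]
  [8, 0, 4, 0]
  [16, 8, 0, 8]
  [13, 5, 9, 0]
Answer: C*[1][0] = 8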